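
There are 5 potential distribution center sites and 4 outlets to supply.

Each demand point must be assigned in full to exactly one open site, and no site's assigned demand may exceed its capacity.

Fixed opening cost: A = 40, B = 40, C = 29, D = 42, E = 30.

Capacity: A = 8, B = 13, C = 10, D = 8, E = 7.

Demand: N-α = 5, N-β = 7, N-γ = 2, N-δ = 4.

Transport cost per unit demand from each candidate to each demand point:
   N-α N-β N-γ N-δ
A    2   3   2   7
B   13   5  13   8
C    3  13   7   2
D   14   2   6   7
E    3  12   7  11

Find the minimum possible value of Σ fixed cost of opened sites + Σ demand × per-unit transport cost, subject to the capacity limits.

Open {A, C, D}; cheapest assignment that respects the capacities:
  A (cap 8, load 7): N-α, N-γ — cost 5×2 + 2×2 = 14
  C (cap 10, load 4): N-δ — cost 4×2 = 8
  D (cap 8, load 7): N-β — cost 7×2 = 14
  Shipping 36, fixed 111 → total 147.
  Any other capacity-feasible assignment to {A, C, D} ships for at least 36.
Compare {C, D, E}: its best feasible assignment gives total 152.
Compare {B, C}: its best feasible assignment gives total 153.
Every other set of open sites that can feasibly serve all demand totals ≥ 152 even under its best assignment. Minimum: 147.

147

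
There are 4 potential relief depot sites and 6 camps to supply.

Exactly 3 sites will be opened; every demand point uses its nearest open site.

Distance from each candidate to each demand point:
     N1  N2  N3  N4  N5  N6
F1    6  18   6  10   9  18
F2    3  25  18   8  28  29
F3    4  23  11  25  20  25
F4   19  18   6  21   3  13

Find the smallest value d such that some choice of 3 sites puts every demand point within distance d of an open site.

Open {F1, F2, F3}.
  Farthest demand point is N2 at distance 18 (to F1); all others are ≤ 18.
With {F1, F2, F4} the worst case is 18.
With {F1, F3, F4} the worst case is 18.
No size-3 selection achieves below 18.

18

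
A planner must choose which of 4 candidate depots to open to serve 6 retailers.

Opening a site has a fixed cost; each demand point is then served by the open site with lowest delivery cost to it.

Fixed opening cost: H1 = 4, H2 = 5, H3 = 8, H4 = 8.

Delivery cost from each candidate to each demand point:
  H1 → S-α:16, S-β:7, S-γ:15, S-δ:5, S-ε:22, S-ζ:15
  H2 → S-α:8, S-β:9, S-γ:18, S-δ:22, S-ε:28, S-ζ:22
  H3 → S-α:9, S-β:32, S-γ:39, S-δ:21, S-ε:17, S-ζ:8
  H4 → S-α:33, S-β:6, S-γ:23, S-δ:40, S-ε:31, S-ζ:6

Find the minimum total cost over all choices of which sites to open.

Open {H1, H3}: assign each demand point to its cheapest open site.
  S-α→H3 9, S-β→H1 7, S-γ→H1 15, S-δ→H1 5, S-ε→H3 17, S-ζ→H3 8
  delivery cost 61, fixed 12 → total 73.
Compare {H1, H2, H3}: delivery cost 60 + fixed 17 = 77.
Compare {H1, H3, H4}: delivery cost 58 + fixed 20 = 78.
Compare {H1, H2, H4}: delivery cost 62 + fixed 17 = 79.
All other subsets cost ≥ 77. Minimum total cost: 73.

73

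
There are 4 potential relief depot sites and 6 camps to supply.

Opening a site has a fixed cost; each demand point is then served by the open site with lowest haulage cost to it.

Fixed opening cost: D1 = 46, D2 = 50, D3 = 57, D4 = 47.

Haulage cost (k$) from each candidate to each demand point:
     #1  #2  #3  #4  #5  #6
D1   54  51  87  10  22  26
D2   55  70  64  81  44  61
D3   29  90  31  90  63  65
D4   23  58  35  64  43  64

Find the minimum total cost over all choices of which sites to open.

Open {D1, D4}: assign each demand point to its cheapest open site.
  #1→D4 23, #2→D1 51, #3→D4 35, #4→D1 10, #5→D1 22, #6→D1 26
  haulage cost 167, fixed 93 → total 260.
Compare {D1, D3}: haulage cost 169 + fixed 103 = 272.
Compare {D1}: haulage cost 250 + fixed 46 = 296.
Compare {D1, D2, D4}: haulage cost 167 + fixed 143 = 310.
All other subsets cost ≥ 272. Minimum total cost: 260.

260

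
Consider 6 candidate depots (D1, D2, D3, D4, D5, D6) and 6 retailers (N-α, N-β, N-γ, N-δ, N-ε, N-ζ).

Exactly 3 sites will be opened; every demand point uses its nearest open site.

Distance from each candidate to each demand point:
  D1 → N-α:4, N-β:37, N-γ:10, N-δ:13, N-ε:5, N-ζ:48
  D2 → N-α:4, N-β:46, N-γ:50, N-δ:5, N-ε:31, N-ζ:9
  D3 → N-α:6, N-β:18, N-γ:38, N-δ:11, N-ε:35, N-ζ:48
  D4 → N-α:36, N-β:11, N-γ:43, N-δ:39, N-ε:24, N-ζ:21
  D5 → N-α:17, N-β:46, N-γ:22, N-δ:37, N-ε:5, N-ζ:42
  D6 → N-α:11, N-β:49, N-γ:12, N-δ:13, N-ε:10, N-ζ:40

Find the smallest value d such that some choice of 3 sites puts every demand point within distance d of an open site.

11

Open {D1, D2, D4}.
  Farthest demand point is N-β at distance 11 (to D4); all others are ≤ 11.
With {D2, D4, D6} the worst case is 12.
With {D1, D2, D3} the worst case is 18.
No size-3 selection achieves below 11.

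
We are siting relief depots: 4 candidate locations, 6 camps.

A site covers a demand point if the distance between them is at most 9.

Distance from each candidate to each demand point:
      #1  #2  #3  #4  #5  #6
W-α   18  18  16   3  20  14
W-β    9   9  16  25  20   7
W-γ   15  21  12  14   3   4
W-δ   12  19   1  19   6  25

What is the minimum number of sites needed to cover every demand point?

3

Coverage sets (demand points within 9 of each site):
  W-α: {#4}
  W-β: {#1, #2, #6}
  W-γ: {#5, #6}
  W-δ: {#3, #5}
No 2 sites suffice: every size-2 union leaves at least one demand point uncovered.
But {W-α, W-β, W-δ} covers everything, so the minimum is 3.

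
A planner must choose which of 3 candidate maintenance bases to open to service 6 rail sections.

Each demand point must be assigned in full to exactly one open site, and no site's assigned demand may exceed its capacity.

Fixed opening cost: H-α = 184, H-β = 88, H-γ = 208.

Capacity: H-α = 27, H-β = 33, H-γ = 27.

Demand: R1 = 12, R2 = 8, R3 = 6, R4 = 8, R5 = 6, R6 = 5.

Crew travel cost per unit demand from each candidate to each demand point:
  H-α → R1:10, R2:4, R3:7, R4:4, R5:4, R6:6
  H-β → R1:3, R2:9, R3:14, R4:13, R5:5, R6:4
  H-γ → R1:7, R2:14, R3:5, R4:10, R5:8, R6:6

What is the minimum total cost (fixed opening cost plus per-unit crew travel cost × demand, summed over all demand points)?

Open {H-α, H-β}; cheapest assignment that respects the capacities:
  H-α (cap 27, load 22): R2, R3, R4 — cost 8×4 + 6×7 + 8×4 = 106
  H-β (cap 33, load 23): R1, R5, R6 — cost 12×3 + 6×5 + 5×4 = 86
  Shipping 192, fixed 272 → total 464.
  Any other capacity-feasible assignment to {H-α, H-β} ships for at least 192.
Compare {H-β, H-γ}: its best feasible assignment gives total 564.
Compare {H-α, H-γ}: its best feasible assignment gives total 624.
Every other set of open sites that can feasibly serve all demand totals ≥ 564 even under its best assignment. Minimum: 464.

464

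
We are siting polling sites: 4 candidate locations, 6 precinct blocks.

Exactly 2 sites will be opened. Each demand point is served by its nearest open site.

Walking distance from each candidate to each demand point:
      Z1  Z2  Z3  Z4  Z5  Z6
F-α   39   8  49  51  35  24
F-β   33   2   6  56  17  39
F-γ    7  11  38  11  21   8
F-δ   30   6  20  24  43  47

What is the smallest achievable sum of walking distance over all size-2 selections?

51

Open {F-β, F-γ}.
  Z1→F-γ 7, Z2→F-β 2, Z3→F-β 6, Z4→F-γ 11, Z5→F-β 17, Z6→F-γ 8  ⇒ total 51.
Compare {F-γ, F-δ}: total 73.
Compare {F-α, F-γ}: total 93.
No size-2 selection does better; minimum is 51.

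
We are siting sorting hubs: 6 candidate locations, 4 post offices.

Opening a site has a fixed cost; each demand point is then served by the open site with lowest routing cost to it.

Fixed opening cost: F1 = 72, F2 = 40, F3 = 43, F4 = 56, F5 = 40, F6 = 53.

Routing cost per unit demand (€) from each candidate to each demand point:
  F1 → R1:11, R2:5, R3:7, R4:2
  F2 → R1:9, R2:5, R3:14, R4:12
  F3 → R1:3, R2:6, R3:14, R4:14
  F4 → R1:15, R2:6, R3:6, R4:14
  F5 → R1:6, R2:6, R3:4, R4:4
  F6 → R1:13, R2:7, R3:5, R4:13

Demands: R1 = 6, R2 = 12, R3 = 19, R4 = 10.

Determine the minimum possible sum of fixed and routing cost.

Open {F5}: assign each demand point to its cheapest open site.
  R1→F5 6×6=36, R2→F5 12×6=72, R3→F5 19×4=76, R4→F5 10×4=40
  routing cost 224, fixed 40 → total 264.
Compare {F3, F5}: routing cost 206 + fixed 83 = 289.
Compare {F2, F5}: routing cost 212 + fixed 80 = 292.
Compare {F1, F5}: routing cost 192 + fixed 112 = 304.
All other subsets cost ≥ 289. Minimum total cost: 264.

264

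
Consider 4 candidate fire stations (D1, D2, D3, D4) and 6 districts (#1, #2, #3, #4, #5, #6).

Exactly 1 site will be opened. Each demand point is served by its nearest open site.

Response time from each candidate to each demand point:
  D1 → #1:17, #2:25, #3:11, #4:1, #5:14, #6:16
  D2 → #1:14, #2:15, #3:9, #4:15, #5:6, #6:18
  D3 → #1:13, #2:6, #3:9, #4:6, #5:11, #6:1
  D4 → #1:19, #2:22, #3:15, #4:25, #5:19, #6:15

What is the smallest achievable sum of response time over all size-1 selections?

Open {D3}.
  #1→D3 13, #2→D3 6, #3→D3 9, #4→D3 6, #5→D3 11, #6→D3 1  ⇒ total 46.
Compare {D2}: total 77.
Compare {D1}: total 84.
No size-1 selection does better; minimum is 46.

46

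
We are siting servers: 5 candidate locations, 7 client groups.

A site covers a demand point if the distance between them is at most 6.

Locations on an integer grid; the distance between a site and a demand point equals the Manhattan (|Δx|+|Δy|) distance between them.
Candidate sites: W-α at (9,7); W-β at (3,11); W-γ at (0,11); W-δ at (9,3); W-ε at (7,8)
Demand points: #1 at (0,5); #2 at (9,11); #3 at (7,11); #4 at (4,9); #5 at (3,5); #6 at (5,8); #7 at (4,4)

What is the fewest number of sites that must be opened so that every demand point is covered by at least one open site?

3

Coverage sets (demand points within 6 of each site):
  W-α: {#2, #3, #6}
  W-β: {#2, #3, #4, #5, #6}
  W-γ: {#1, #4}
  W-δ: {#7}
  W-ε: {#2, #3, #4, #6}
No 2 sites suffice: every size-2 union leaves at least one demand point uncovered.
But {W-β, W-γ, W-δ} covers everything, so the minimum is 3.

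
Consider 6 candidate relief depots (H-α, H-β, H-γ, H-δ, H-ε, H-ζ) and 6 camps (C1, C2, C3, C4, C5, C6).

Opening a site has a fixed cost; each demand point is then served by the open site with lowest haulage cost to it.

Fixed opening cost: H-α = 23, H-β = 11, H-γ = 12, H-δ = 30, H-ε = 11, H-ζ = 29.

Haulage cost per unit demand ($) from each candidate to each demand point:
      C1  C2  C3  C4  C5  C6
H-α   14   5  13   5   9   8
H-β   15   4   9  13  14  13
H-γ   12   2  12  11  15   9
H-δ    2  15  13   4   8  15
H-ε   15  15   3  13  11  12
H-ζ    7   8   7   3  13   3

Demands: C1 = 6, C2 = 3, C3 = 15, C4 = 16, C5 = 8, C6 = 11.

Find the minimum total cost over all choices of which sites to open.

290

Open {H-γ, H-δ, H-ε, H-ζ}: assign each demand point to its cheapest open site.
  C1→H-δ 6×2=12, C2→H-γ 3×2=6, C3→H-ε 15×3=45, C4→H-ζ 16×3=48, C5→H-δ 8×8=64, C6→H-ζ 11×3=33
  haulage cost 208, fixed 82 → total 290.
Compare {H-β, H-δ, H-ε, H-ζ}: haulage cost 214 + fixed 81 = 295.
Compare {H-δ, H-ε, H-ζ}: haulage cost 226 + fixed 70 = 296.
Compare {H-β, H-γ, H-δ, H-ε, H-ζ}: haulage cost 208 + fixed 93 = 301.
All other subsets cost ≥ 295. Minimum total cost: 290.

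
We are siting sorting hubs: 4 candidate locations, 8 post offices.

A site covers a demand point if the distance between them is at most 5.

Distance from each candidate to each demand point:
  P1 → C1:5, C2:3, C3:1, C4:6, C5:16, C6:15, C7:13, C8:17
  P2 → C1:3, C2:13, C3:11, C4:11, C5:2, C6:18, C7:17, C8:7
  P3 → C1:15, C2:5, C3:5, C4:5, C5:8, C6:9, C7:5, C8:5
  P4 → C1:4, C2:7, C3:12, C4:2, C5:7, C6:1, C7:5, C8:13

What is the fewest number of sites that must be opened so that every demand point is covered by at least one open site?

3

Coverage sets (demand points within 5 of each site):
  P1: {C1, C2, C3}
  P2: {C1, C5}
  P3: {C2, C3, C4, C7, C8}
  P4: {C1, C4, C6, C7}
No 2 sites suffice: every size-2 union leaves at least one demand point uncovered.
But {P2, P3, P4} covers everything, so the minimum is 3.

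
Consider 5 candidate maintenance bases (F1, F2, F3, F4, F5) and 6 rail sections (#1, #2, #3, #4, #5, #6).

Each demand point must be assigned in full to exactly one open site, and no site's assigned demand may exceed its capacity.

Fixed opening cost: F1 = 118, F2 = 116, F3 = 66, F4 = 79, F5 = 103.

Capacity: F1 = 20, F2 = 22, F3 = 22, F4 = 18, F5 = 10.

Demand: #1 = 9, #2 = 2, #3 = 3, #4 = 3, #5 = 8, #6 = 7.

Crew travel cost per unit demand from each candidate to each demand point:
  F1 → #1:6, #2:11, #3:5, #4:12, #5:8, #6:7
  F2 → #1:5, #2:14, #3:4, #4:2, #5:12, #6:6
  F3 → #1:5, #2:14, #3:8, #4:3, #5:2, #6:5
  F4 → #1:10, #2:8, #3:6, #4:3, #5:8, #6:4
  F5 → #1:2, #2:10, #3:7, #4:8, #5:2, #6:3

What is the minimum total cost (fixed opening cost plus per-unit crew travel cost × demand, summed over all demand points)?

Open {F3, F4}; cheapest assignment that respects the capacities:
  F3 (cap 22, load 20): #1, #4, #5 — cost 9×5 + 3×3 + 8×2 = 70
  F4 (cap 18, load 12): #2, #3, #6 — cost 2×8 + 3×6 + 7×4 = 62
  Shipping 132, fixed 145 → total 277.
  Any other capacity-feasible assignment to {F3, F4} ships for at least 132.
Compare {F3, F5}: its best feasible assignment gives total 309.
Compare {F2, F3}: its best feasible assignment gives total 324.
Every other set of open sites that can feasibly serve all demand totals ≥ 309 even under its best assignment. Minimum: 277.

277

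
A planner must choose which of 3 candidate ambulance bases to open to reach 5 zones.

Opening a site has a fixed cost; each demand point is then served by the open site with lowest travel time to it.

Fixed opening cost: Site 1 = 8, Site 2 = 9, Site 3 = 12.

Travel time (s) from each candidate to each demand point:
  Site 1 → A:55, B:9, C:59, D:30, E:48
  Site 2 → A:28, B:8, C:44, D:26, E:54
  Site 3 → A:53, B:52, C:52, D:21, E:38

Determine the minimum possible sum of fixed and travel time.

Open {Site 2, Site 3}: assign each demand point to its cheapest open site.
  A→Site 2 28, B→Site 2 8, C→Site 2 44, D→Site 3 21, E→Site 3 38
  travel time 139, fixed 21 → total 160.
Compare {Site 1, Site 2, Site 3}: travel time 139 + fixed 29 = 168.
Compare {Site 2}: travel time 160 + fixed 9 = 169.
Compare {Site 1, Site 2}: travel time 154 + fixed 17 = 171.
All other subsets cost ≥ 168. Minimum total cost: 160.

160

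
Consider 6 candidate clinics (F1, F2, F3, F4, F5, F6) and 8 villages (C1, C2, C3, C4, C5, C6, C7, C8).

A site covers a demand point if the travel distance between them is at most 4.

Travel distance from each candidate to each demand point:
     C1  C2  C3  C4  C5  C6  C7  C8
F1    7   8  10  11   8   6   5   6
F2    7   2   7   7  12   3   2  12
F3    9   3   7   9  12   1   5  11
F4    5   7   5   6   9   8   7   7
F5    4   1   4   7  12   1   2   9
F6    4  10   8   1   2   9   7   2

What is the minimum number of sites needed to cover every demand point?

Coverage sets (demand points within 4 of each site):
  F1: {}
  F2: {C2, C6, C7}
  F3: {C2, C6}
  F4: {}
  F5: {C1, C2, C3, C6, C7}
  F6: {C1, C4, C5, C8}
No single site covers all 8 demand points.
But {F5, F6} covers everything, so the minimum is 2.

2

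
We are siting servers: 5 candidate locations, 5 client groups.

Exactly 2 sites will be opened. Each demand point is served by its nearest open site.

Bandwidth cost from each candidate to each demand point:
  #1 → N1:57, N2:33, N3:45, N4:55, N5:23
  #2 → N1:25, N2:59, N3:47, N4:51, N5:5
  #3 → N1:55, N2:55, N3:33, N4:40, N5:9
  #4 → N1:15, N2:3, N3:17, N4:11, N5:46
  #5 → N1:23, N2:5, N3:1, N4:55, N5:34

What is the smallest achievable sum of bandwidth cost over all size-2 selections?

Open {#2, #4}.
  N1→#4 15, N2→#4 3, N3→#4 17, N4→#4 11, N5→#2 5  ⇒ total 51.
Compare {#3, #4}: total 55.
Compare {#4, #5}: total 64.
No size-2 selection does better; minimum is 51.

51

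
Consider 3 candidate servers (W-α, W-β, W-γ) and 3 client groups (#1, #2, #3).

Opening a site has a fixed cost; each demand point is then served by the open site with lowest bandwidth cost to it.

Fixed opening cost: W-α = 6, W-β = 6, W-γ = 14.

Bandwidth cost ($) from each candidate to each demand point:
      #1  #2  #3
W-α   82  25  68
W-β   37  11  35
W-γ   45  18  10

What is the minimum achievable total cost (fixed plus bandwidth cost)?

Open {W-β, W-γ}: assign each demand point to its cheapest open site.
  #1→W-β 37, #2→W-β 11, #3→W-γ 10
  bandwidth cost 58, fixed 20 → total 78.
Compare {W-α, W-β, W-γ}: bandwidth cost 58 + fixed 26 = 84.
Compare {W-γ}: bandwidth cost 73 + fixed 14 = 87.
Compare {W-β}: bandwidth cost 83 + fixed 6 = 89.
All other subsets cost ≥ 84. Minimum total cost: 78.

78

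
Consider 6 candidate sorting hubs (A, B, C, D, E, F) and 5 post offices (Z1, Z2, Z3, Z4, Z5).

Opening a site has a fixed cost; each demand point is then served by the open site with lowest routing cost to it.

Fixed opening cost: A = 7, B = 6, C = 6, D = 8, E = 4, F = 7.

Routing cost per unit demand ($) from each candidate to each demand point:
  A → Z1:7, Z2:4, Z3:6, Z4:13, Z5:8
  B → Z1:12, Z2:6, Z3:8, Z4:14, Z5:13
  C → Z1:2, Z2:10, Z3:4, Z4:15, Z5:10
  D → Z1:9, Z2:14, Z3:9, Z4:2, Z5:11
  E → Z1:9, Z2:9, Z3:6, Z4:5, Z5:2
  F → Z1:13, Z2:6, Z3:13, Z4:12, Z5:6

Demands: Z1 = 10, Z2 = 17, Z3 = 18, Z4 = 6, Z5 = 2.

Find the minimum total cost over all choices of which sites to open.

Open {A, C, D, E}: assign each demand point to its cheapest open site.
  Z1→C 10×2=20, Z2→A 17×4=68, Z3→C 18×4=72, Z4→D 6×2=12, Z5→E 2×2=4
  routing cost 176, fixed 25 → total 201.
Compare {A, B, C, D, E}: routing cost 176 + fixed 31 = 207.
Compare {A, C, D, E, F}: routing cost 176 + fixed 32 = 208.
Compare {A, C, D}: routing cost 188 + fixed 21 = 209.
All other subsets cost ≥ 207. Minimum total cost: 201.

201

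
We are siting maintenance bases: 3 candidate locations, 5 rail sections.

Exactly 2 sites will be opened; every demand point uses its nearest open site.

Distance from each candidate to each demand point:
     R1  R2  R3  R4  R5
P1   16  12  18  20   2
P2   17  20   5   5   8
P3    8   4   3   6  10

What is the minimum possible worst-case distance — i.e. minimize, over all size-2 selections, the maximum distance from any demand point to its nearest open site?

Open {P1, P3}.
  Farthest demand point is R1 at distance 8 (to P3); all others are ≤ 8.
With {P2, P3} the worst case is 8.
With {P1, P2} the worst case is 16.
No size-2 selection achieves below 8.

8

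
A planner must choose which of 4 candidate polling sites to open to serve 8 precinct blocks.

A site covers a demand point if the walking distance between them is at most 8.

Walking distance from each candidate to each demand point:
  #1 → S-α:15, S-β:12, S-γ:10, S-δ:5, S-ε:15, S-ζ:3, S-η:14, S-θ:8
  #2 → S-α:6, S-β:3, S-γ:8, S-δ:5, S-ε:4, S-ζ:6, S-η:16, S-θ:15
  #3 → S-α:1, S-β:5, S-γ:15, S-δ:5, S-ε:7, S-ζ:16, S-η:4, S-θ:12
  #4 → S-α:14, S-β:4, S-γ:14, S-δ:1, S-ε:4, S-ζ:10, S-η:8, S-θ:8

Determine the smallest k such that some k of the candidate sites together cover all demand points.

Coverage sets (demand points within 8 of each site):
  #1: {S-δ, S-ζ, S-θ}
  #2: {S-α, S-β, S-γ, S-δ, S-ε, S-ζ}
  #3: {S-α, S-β, S-δ, S-ε, S-η}
  #4: {S-β, S-δ, S-ε, S-η, S-θ}
No single site covers all 8 demand points.
But {#2, #4} covers everything, so the minimum is 2.

2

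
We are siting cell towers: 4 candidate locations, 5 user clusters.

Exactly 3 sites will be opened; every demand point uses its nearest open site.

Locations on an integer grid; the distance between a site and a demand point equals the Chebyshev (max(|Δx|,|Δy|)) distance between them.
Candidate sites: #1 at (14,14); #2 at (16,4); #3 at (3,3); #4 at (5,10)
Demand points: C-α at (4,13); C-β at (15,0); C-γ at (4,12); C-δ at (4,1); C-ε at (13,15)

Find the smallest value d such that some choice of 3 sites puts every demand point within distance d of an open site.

8

Open {#2, #3, #4}.
  Farthest demand point is C-ε at distance 8 (to #4); all others are ≤ 8.
With {#1, #2, #4} the worst case is 9.
With {#1, #2, #3} the worst case is 10.
No size-3 selection achieves below 8.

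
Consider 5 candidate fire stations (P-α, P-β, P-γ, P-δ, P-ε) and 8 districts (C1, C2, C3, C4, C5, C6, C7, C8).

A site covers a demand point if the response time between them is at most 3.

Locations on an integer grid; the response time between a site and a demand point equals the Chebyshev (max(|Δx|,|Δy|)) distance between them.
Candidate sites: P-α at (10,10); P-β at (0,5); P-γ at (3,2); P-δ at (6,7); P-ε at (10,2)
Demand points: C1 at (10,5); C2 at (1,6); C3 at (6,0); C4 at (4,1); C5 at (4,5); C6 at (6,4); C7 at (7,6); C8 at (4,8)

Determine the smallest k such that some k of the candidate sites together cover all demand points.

Coverage sets (demand points within 3 of each site):
  P-α: {}
  P-β: {C2}
  P-γ: {C3, C4, C5, C6}
  P-δ: {C5, C6, C7, C8}
  P-ε: {C1}
No 3 sites suffice: every size-3 union leaves at least one demand point uncovered.
But {P-β, P-γ, P-δ, P-ε} covers everything, so the minimum is 4.

4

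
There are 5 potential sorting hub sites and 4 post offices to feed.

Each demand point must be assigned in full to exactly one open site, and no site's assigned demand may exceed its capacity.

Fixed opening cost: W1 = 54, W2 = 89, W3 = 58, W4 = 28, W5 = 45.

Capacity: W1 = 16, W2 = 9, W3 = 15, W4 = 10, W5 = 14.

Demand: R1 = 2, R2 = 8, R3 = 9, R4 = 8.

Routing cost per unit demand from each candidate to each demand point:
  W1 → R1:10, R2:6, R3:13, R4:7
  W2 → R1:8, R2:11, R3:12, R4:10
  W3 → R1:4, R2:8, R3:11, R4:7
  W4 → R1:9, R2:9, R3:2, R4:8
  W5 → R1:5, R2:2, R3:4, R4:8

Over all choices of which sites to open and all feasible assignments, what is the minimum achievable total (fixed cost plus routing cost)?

Open {W1, W4, W5}; cheapest assignment that respects the capacities:
  W1 (cap 16, load 8): R4 — cost 8×7 = 56
  W4 (cap 10, load 9): R3 — cost 9×2 = 18
  W5 (cap 14, load 10): R1, R2 — cost 2×5 + 8×2 = 26
  Shipping 100, fixed 127 → total 227.
  Any other capacity-feasible assignment to {W1, W4, W5} ships for at least 100.
Compare {W3, W4, W5}: its best feasible assignment gives total 229.
Compare {W1, W5}: its best feasible assignment gives total 249.
Every other set of open sites that can feasibly serve all demand totals ≥ 229 even under its best assignment. Minimum: 227.

227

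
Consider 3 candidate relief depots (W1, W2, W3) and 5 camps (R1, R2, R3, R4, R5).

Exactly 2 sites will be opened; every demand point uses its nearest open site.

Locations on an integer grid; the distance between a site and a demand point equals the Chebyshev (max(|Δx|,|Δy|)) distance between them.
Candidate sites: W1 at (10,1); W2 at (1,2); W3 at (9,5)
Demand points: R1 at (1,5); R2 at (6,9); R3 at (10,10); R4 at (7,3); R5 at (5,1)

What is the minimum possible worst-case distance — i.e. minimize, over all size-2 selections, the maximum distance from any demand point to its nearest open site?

5

Open {W2, W3}.
  Farthest demand point is R3 at distance 5 (to W3); all others are ≤ 5.
With {W1, W3} the worst case is 8.
With {W1, W2} the worst case is 9.
No size-2 selection achieves below 5.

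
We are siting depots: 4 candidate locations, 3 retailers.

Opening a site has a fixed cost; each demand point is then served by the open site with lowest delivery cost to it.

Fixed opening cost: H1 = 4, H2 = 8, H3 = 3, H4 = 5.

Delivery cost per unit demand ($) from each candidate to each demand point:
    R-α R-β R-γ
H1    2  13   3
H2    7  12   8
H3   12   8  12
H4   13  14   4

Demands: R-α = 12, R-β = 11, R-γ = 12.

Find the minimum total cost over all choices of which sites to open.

155

Open {H1, H3}: assign each demand point to its cheapest open site.
  R-α→H1 12×2=24, R-β→H3 11×8=88, R-γ→H1 12×3=36
  delivery cost 148, fixed 7 → total 155.
Compare {H1, H3, H4}: delivery cost 148 + fixed 12 = 160.
Compare {H1, H2, H3}: delivery cost 148 + fixed 15 = 163.
Compare {H1, H2, H3, H4}: delivery cost 148 + fixed 20 = 168.
All other subsets cost ≥ 160. Minimum total cost: 155.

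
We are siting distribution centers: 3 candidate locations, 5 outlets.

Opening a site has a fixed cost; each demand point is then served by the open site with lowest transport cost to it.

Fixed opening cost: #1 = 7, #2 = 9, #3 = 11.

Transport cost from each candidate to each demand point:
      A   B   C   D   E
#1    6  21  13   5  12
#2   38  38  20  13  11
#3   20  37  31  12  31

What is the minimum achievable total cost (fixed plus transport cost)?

Open {#1}: assign each demand point to its cheapest open site.
  A→#1 6, B→#1 21, C→#1 13, D→#1 5, E→#1 12
  transport cost 57, fixed 7 → total 64.
Compare {#1, #2}: transport cost 56 + fixed 16 = 72.
Compare {#1, #3}: transport cost 57 + fixed 18 = 75.
Compare {#1, #2, #3}: transport cost 56 + fixed 27 = 83.
All other subsets cost ≥ 72. Minimum total cost: 64.

64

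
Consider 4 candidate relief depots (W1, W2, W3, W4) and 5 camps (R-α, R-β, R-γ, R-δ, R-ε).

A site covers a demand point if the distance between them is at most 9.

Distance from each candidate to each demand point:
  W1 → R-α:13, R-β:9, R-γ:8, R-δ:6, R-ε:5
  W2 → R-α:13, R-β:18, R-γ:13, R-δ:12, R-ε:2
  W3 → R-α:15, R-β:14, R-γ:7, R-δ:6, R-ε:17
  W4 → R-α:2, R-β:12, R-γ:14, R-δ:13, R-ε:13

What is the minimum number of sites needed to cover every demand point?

Coverage sets (demand points within 9 of each site):
  W1: {R-β, R-γ, R-δ, R-ε}
  W2: {R-ε}
  W3: {R-γ, R-δ}
  W4: {R-α}
No single site covers all 5 demand points.
But {W1, W4} covers everything, so the minimum is 2.

2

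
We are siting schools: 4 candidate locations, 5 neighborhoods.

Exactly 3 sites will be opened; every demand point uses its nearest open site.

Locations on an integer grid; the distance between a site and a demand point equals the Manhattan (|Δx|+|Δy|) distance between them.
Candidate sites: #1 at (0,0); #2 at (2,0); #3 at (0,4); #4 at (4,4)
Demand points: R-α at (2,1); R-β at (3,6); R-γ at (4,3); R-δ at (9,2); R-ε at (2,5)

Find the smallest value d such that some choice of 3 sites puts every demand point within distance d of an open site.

Open {#1, #2, #4}.
  Farthest demand point is R-δ at distance 7 (to #4); all others are ≤ 7.
With {#1, #3, #4} the worst case is 7.
With {#2, #3, #4} the worst case is 7.
No size-3 selection achieves below 7.

7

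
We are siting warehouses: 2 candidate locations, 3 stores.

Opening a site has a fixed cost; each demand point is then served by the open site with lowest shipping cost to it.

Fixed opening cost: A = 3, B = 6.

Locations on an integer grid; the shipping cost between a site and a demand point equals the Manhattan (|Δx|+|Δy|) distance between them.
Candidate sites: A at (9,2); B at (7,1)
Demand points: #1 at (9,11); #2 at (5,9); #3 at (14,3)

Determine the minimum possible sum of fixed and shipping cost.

Open {A}: assign each demand point to its cheapest open site.
  #1→A 9, #2→A 11, #3→A 6
  shipping cost 26, fixed 3 → total 29.
Compare {A, B}: shipping cost 25 + fixed 9 = 34.
Compare {B}: shipping cost 31 + fixed 6 = 37.

29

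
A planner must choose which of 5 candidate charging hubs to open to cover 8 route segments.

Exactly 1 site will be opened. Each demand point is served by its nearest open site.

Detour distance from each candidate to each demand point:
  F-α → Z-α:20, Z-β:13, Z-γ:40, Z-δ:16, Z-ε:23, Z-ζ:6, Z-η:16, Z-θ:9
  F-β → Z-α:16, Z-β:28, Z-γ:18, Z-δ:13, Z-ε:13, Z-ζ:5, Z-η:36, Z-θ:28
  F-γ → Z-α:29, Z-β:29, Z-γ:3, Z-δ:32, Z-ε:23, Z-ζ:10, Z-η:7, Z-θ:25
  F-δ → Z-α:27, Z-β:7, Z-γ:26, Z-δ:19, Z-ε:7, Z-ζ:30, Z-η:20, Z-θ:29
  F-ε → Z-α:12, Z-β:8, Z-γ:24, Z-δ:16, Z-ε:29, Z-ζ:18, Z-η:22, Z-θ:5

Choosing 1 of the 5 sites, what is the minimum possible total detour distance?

Open {F-ε}.
  Z-α→F-ε 12, Z-β→F-ε 8, Z-γ→F-ε 24, Z-δ→F-ε 16, Z-ε→F-ε 29, Z-ζ→F-ε 18, Z-η→F-ε 22, Z-θ→F-ε 5  ⇒ total 134.
Compare {F-α}: total 143.
Compare {F-β}: total 157.
No size-1 selection does better; minimum is 134.

134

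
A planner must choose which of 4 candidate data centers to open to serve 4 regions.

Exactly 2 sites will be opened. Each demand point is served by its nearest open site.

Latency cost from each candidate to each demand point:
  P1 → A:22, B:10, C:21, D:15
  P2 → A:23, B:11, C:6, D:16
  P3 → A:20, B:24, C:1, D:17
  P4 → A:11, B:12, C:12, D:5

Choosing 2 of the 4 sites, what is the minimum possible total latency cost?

Open {P3, P4}.
  A→P4 11, B→P4 12, C→P3 1, D→P4 5  ⇒ total 29.
Compare {P2, P4}: total 33.
Compare {P1, P4}: total 38.
No size-2 selection does better; minimum is 29.

29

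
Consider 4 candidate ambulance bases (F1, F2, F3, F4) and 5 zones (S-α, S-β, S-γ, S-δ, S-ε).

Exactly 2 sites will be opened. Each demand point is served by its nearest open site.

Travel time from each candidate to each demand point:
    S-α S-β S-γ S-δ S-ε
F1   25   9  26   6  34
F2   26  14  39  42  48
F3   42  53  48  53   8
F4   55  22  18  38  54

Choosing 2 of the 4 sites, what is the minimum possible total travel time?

74

Open {F1, F3}.
  S-α→F1 25, S-β→F1 9, S-γ→F1 26, S-δ→F1 6, S-ε→F3 8  ⇒ total 74.
Compare {F1, F4}: total 92.
Compare {F1, F2}: total 100.
No size-2 selection does better; minimum is 74.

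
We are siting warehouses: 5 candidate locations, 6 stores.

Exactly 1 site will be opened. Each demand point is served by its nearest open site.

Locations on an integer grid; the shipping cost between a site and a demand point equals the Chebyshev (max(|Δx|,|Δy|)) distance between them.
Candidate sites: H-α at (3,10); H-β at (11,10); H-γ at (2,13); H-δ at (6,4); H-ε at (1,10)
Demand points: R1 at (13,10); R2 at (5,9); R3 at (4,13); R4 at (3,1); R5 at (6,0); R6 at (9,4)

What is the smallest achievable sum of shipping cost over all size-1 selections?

31

Open {H-δ}.
  R1→H-δ 7, R2→H-δ 5, R3→H-δ 9, R4→H-δ 3, R5→H-δ 4, R6→H-δ 3  ⇒ total 31.
Compare {H-α}: total 40.
Compare {H-β}: total 40.
No size-1 selection does better; minimum is 31.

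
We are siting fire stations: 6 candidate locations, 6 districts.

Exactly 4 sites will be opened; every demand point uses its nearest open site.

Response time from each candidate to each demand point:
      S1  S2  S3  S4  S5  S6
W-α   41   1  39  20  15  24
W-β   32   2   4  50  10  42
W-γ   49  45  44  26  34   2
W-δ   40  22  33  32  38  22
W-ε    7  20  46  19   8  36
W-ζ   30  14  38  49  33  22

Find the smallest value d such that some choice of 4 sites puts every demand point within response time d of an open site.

19

Open {W-α, W-β, W-γ, W-ε}.
  Farthest demand point is S4 at response time 19 (to W-ε); all others are ≤ 19.
With {W-β, W-γ, W-δ, W-ε} the worst case is 19.
With {W-β, W-γ, W-ε, W-ζ} the worst case is 19.
No size-4 selection achieves below 19.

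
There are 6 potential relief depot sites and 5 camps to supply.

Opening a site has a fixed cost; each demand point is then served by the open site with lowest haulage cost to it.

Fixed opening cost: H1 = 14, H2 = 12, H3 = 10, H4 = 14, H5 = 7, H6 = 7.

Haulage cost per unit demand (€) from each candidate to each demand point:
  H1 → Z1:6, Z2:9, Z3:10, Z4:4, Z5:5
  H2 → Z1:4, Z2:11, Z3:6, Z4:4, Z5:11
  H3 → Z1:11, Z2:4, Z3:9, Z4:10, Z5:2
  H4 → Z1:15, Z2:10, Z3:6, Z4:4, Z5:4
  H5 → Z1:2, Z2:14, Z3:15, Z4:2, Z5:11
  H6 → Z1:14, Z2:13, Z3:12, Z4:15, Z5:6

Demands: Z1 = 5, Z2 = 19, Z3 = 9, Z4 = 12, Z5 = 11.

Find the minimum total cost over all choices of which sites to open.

Open {H2, H3, H5}: assign each demand point to its cheapest open site.
  Z1→H5 5×2=10, Z2→H3 19×4=76, Z3→H2 9×6=54, Z4→H5 12×2=24, Z5→H3 11×2=22
  haulage cost 186, fixed 29 → total 215.
Compare {H3, H4, H5}: haulage cost 186 + fixed 31 = 217.
Compare {H2, H3, H5, H6}: haulage cost 186 + fixed 36 = 222.
Compare {H3, H4, H5, H6}: haulage cost 186 + fixed 38 = 224.
All other subsets cost ≥ 217. Minimum total cost: 215.

215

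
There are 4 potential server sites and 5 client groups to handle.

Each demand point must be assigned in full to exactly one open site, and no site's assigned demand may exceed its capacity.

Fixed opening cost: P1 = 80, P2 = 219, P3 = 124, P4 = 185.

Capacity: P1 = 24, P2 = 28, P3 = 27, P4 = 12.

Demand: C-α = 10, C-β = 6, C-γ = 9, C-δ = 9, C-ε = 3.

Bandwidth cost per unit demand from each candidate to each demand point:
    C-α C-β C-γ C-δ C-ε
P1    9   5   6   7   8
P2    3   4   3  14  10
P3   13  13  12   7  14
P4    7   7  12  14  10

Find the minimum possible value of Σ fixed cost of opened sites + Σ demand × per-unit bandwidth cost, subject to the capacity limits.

467

Open {P1, P2}; cheapest assignment that respects the capacities:
  P1 (cap 24, load 12): C-δ, C-ε — cost 9×7 + 3×8 = 87
  P2 (cap 28, load 25): C-α, C-β, C-γ — cost 10×3 + 6×4 + 9×3 = 81
  Shipping 168, fixed 299 → total 467.
  Any other capacity-feasible assignment to {P1, P2} ships for at least 168.
Compare {P1, P3}: its best feasible assignment gives total 505.
Compare {P2, P3}: its best feasible assignment gives total 517.
Every other set of open sites that can feasibly serve all demand totals ≥ 505 even under its best assignment. Minimum: 467.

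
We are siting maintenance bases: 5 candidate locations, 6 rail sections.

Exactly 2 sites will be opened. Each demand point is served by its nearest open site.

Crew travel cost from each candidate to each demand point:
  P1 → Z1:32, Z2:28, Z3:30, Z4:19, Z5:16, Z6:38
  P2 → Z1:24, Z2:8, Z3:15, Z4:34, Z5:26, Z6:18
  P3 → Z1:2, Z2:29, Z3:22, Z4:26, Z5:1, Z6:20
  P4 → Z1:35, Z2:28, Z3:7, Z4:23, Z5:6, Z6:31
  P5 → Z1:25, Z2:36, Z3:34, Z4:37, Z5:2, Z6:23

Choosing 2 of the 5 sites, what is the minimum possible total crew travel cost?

Open {P2, P3}.
  Z1→P3 2, Z2→P2 8, Z3→P2 15, Z4→P3 26, Z5→P3 1, Z6→P2 18  ⇒ total 70.
Compare {P3, P4}: total 81.
Compare {P2, P4}: total 86.
No size-2 selection does better; minimum is 70.

70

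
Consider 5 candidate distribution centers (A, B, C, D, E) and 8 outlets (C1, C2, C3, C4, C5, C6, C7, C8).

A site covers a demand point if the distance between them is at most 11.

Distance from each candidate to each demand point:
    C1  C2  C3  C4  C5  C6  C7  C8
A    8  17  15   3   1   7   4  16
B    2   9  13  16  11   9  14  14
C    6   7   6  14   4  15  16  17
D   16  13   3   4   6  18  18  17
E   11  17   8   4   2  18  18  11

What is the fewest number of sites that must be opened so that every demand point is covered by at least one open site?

3

Coverage sets (demand points within 11 of each site):
  A: {C1, C4, C5, C6, C7}
  B: {C1, C2, C5, C6}
  C: {C1, C2, C3, C5}
  D: {C3, C4, C5}
  E: {C1, C3, C4, C5, C8}
No 2 sites suffice: every size-2 union leaves at least one demand point uncovered.
But {A, B, E} covers everything, so the minimum is 3.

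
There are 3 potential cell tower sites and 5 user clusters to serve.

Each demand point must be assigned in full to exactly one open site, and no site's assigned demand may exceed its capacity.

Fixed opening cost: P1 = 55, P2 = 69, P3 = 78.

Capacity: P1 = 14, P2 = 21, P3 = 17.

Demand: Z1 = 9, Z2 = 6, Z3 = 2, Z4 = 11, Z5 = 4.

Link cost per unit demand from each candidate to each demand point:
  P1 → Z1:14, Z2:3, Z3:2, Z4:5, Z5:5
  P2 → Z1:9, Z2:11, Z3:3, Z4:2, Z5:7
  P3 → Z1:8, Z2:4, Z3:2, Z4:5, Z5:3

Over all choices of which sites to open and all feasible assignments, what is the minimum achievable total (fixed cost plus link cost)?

269

Open {P1, P2}; cheapest assignment that respects the capacities:
  P1 (cap 14, load 12): Z2, Z3, Z5 — cost 6×3 + 2×2 + 4×5 = 42
  P2 (cap 21, load 20): Z1, Z4 — cost 9×9 + 11×2 = 103
  Shipping 145, fixed 124 → total 269.
  Any other capacity-feasible assignment to {P1, P2} ships for at least 145.
Compare {P2, P3}: its best feasible assignment gives total 290.
Compare {P1, P2, P3}: its best feasible assignment gives total 330.
Every other set of open sites that can feasibly serve all demand totals ≥ 290 even under its best assignment. Minimum: 269.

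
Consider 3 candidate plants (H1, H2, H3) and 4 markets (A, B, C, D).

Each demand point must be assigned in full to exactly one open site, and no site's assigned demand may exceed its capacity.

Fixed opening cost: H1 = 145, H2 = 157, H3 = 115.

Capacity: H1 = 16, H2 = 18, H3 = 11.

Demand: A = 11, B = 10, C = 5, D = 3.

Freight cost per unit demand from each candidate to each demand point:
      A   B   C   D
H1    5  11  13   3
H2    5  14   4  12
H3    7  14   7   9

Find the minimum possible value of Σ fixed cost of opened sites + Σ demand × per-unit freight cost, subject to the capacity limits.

496

Open {H1, H2}; cheapest assignment that respects the capacities:
  H1 (cap 16, load 13): B, D — cost 10×11 + 3×3 = 119
  H2 (cap 18, load 16): A, C — cost 11×5 + 5×4 = 75
  Shipping 194, fixed 302 → total 496.
  Any other capacity-feasible assignment to {H1, H2} ships for at least 194.
Compare {H2, H3}: its best feasible assignment gives total 545.
Compare {H1, H2, H3}: its best feasible assignment gives total 611.
Every other set of open sites that can feasibly serve all demand totals ≥ 545 even under its best assignment. Minimum: 496.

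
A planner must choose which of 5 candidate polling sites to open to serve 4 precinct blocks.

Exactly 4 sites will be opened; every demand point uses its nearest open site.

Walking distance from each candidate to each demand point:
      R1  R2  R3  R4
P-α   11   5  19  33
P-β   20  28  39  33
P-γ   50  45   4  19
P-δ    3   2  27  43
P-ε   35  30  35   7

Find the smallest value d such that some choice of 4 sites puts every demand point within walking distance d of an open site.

7

Open {P-α, P-γ, P-δ, P-ε}.
  Farthest demand point is R4 at walking distance 7 (to P-ε); all others are ≤ 7.
With {P-β, P-γ, P-δ, P-ε} the worst case is 7.
With {P-α, P-β, P-γ, P-ε} the worst case is 11.
No size-4 selection achieves below 7.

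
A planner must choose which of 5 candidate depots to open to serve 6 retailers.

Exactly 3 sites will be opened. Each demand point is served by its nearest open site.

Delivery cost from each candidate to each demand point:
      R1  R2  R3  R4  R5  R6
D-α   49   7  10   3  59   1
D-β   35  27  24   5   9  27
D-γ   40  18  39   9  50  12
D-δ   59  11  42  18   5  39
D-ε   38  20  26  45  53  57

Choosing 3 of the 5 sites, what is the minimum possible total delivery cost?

61

Open {D-α, D-β, D-δ}.
  R1→D-β 35, R2→D-α 7, R3→D-α 10, R4→D-α 3, R5→D-δ 5, R6→D-α 1  ⇒ total 61.
Compare {D-α, D-δ, D-ε}: total 64.
Compare {D-α, D-β, D-γ}: total 65.
No size-3 selection does better; minimum is 61.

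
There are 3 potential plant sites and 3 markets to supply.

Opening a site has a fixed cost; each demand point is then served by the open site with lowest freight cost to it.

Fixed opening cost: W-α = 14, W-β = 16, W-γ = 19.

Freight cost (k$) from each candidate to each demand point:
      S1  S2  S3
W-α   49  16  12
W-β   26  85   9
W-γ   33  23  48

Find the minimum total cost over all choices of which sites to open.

Open {W-α, W-β}: assign each demand point to its cheapest open site.
  S1→W-β 26, S2→W-α 16, S3→W-β 9
  freight cost 51, fixed 30 → total 81.
Compare {W-α}: freight cost 77 + fixed 14 = 91.
Compare {W-β, W-γ}: freight cost 58 + fixed 35 = 93.
Compare {W-α, W-γ}: freight cost 61 + fixed 33 = 94.
All other subsets cost ≥ 91. Minimum total cost: 81.

81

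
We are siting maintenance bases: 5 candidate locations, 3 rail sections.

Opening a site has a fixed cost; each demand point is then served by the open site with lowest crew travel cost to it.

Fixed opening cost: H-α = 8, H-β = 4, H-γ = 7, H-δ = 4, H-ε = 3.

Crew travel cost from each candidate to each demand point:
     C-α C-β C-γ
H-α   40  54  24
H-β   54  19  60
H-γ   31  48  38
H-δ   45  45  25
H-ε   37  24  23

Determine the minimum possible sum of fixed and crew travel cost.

Open {H-β, H-ε}: assign each demand point to its cheapest open site.
  C-α→H-ε 37, C-β→H-β 19, C-γ→H-ε 23
  crew travel cost 79, fixed 7 → total 86.
Compare {H-ε}: crew travel cost 84 + fixed 3 = 87.
Compare {H-β, H-γ, H-ε}: crew travel cost 73 + fixed 14 = 87.
Compare {H-γ, H-ε}: crew travel cost 78 + fixed 10 = 88.
All other subsets cost ≥ 87. Minimum total cost: 86.

86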